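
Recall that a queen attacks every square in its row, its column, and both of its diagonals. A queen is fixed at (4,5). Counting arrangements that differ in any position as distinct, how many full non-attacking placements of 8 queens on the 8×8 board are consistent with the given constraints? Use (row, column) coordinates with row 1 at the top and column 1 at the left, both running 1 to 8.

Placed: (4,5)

8

Branch on row 1: col 1 → 0; col 3 → 2; col 4 → 4; col 6 → 1; col 7 → 1.
Sum: 0 + 2 + 4 + 1 + 1 = 8.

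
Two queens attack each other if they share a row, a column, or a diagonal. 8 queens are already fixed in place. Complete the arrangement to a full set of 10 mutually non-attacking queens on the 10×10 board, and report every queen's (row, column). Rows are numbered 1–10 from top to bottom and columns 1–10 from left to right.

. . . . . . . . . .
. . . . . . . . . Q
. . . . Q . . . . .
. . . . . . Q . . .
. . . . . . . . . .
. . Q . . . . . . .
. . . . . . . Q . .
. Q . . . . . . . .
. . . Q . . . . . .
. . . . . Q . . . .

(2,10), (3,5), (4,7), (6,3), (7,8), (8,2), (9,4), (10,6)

Row 1: attacked by (2,10)→{9,10}; (3,5)→{3,5,7}; (4,7)→{4,7,10}; (6,3)→{3,8}; (7,8)→{2,8}; (8,2)→{2,9}; (9,4)→{4}; (10,6)→{6}. Safe: 1. Place at column 1.
Row 5: attacked by (1,1)→{1,5}; (2,10)→{7,10}; (3,5)→{3,5,7}; (4,7)→{6,7,8}; (6,3)→{2,3,4}; (7,8)→{6,8,10}; (8,2)→{2,5}; (9,4)→{4,8}; (10,6)→{1,6}. Safe: 9. Place at column 9.
Columns [1, 10, 5, 7, 9, 3, 8, 2, 4, 6], r−c [0, -8, -2, -3, -4, 3, -1, 6, 5, 4], r+c [2, 12, 8, 11, 14, 9, 15, 10, 13, 16] are all distinct, so no two queens attack.

(1,1) (2,10) (3,5) (4,7) (5,9) (6,3) (7,8) (8,2) (9,4) (10,6)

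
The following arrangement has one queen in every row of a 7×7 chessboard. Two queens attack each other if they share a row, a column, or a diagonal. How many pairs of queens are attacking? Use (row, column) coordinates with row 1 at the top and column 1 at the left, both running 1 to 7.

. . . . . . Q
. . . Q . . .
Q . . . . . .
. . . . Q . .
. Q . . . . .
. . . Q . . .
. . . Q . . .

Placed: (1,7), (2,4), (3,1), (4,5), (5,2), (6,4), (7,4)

5

Same column: (2,4)–(6,4) (column 4); (2,4)–(7,4) (column 4); (6,4)–(7,4) (column 4).
Same diagonal: (3,1)–(6,4) (|3−6| = |1−4| = 3); (5,2)–(7,4) (|5−7| = |2−4| = 2).
Total attacking pairs: 5.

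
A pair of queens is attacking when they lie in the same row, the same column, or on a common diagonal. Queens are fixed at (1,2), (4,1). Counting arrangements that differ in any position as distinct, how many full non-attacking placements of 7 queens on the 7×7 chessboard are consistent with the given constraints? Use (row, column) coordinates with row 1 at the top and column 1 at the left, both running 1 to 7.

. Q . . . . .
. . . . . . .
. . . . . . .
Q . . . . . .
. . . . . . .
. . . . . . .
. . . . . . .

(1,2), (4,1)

2

Branch on row 2: col 4 → 1; col 5 → 1; col 6 → 0; col 7 → 0.
Sum: 1 + 1 + 0 + 0 = 2.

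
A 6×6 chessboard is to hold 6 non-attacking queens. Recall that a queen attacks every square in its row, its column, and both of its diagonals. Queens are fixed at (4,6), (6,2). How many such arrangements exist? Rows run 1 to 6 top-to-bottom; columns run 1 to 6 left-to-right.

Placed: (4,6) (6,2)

1

Branch on row 1: col 1 → 0; col 4 → 0; col 5 → 1.
Sum: 0 + 0 + 1 = 1.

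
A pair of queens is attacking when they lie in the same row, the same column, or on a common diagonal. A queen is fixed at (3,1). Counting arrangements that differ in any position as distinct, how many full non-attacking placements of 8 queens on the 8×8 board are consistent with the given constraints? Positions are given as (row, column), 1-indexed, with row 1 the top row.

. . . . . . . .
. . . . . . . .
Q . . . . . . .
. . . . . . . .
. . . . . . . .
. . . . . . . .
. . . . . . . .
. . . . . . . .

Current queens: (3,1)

16

Branch on row 1: col 2 → 1; col 4 → 4; col 5 → 4; col 6 → 4; col 7 → 1; col 8 → 2.
Sum: 1 + 4 + 4 + 4 + 1 + 2 = 16.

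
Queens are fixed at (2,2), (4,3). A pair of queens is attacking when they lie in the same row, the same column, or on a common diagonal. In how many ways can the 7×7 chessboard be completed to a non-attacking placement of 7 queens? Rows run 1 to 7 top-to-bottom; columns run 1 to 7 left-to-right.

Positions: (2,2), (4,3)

Branch on row 1: col 4 → 0; col 5 → 1; col 7 → 0.
Sum: 0 + 1 + 0 = 1.

1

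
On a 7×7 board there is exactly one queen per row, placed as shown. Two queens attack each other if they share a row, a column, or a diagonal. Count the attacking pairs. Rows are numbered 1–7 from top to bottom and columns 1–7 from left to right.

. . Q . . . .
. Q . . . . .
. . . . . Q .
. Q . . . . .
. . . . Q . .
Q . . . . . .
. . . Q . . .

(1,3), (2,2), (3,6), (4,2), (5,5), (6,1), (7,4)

Same column: (2,2)–(4,2) (column 2).
Same diagonal: (1,3)–(2,2) (|1−2| = |3−2| = 1); (2,2)–(5,5) (|2−5| = |2−5| = 3).
Total attacking pairs: 3.

3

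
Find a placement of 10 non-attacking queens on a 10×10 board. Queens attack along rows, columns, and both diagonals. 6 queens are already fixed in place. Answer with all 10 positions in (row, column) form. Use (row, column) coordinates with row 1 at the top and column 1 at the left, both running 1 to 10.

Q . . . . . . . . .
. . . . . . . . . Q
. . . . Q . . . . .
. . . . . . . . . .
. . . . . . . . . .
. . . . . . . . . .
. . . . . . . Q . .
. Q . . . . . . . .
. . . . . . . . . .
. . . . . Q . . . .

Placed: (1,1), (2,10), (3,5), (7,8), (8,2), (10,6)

(1,1) (2,10) (3,5) (4,7) (5,9) (6,3) (7,8) (8,2) (9,4) (10,6)

Row 4: attacked by (1,1)→{1,4}; (2,10)→{8,10}; (3,5)→{4,5,6}; (7,8)→{5,8}; (8,2)→{2,6}; (10,6)→{6}. Safe: 3, 7, 9. Place at column 7.
Row 5: attacked by (1,1)→{1,5}; (2,10)→{7,10}; (3,5)→{3,5,7}; (4,7)→{6,7,8}; (7,8)→{6,8,10}; (8,2)→{2,5}; (10,6)→{1,6}. Safe: 4, 9. Place at column 9.
Row 6: attacked by (1,1)→{1,6}; (2,10)→{6,10}; (3,5)→{2,5,8}; (4,7)→{5,7,9}; (5,9)→{8,9,10}; (7,8)→{7,8,9}; (8,2)→{2,4}; (10,6)→{2,6,10}. Safe: 3. Place at column 3.
Row 9: attacked by (1,1)→{1,9}; (2,10)→{3,10}; (3,5)→{5}; (4,7)→{2,7}; (5,9)→{5,9}; (6,3)→{3,6}; (7,8)→{6,8,10}; (8,2)→{1,2,3}; (10,6)→{5,6,7}. Safe: 4. Place at column 4.
Columns [1, 10, 5, 7, 9, 3, 8, 2, 4, 6], r−c [0, -8, -2, -3, -4, 3, -1, 6, 5, 4], r+c [2, 12, 8, 11, 14, 9, 15, 10, 13, 16] are all distinct, so no two queens attack.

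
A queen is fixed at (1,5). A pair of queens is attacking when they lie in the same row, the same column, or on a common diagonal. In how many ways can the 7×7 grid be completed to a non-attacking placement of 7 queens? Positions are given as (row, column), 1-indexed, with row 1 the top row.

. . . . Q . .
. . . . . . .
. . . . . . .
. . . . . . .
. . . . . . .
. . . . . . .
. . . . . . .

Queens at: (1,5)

Branch on row 2: col 1 → 2; col 2 → 1; col 3 → 1; col 7 → 2.
Sum: 2 + 1 + 1 + 2 = 6.

6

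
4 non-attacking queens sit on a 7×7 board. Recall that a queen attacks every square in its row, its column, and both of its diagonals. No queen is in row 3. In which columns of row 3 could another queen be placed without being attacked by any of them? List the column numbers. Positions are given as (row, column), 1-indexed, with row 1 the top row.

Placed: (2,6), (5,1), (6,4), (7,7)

columns 2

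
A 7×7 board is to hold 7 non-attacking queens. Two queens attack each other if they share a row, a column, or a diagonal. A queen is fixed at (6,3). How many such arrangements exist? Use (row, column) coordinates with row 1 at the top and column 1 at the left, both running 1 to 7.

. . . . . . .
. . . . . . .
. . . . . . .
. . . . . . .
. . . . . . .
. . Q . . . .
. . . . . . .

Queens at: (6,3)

Branch on row 1: col 1 → 0; col 2 → 3; col 4 → 1; col 5 → 0; col 6 → 1; col 7 → 1.
Sum: 0 + 3 + 1 + 0 + 1 + 1 = 6.

6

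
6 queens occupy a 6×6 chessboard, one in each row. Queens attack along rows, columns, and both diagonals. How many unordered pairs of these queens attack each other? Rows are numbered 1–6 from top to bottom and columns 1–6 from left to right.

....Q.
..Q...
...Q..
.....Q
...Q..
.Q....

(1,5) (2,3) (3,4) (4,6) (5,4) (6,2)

Same column: (3,4)–(5,4) (column 4).
Same diagonal: (2,3)–(3,4) (|2−3| = |3−4| = 1).
Total attacking pairs: 2.

2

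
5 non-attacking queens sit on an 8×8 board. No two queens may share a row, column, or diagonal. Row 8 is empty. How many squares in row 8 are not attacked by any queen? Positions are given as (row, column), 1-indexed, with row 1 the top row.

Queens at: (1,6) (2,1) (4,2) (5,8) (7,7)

(1,6) attacks row 8 at column 6.
(2,1) attacks row 8 at column 1 and diagonals 7.
(4,2) attacks row 8 at column 2 and diagonals 6.
(5,8) attacks row 8 at column 8 and diagonals 5.
(7,7) attacks row 8 at column 7 and diagonals 6, 8.
Attacked columns: {1, 2, 5, 6, 7, 8}. Safe: {3, 4}.

2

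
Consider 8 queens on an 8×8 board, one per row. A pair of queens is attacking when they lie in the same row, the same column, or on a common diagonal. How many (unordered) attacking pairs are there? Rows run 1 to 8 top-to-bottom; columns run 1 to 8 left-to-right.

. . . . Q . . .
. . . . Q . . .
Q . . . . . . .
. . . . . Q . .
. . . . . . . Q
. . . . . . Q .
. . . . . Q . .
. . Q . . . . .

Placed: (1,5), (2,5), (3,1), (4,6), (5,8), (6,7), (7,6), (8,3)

6

Same column: (1,5)–(2,5) (column 5); (4,6)–(7,6) (column 6).
Same diagonal: (2,5)–(5,8) (|2−5| = |5−8| = 3); (5,8)–(6,7) (|5−6| = |8−7| = 1); (5,8)–(7,6) (|5−7| = |8−6| = 2); (6,7)–(7,6) (|6−7| = |7−6| = 1).
Total attacking pairs: 6.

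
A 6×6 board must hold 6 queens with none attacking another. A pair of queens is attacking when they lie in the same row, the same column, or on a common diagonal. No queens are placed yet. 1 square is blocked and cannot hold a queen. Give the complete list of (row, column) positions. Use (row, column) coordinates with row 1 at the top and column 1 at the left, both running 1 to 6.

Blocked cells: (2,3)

Row 1: Safe: 1, 2, 3, 4, 5, 6. Place at column 3.
Row 2: attacked by (1,3)→{2,3,4}. Blocked: 3. Safe: 1, 5, 6. Place at column 6.
Row 3: attacked by (1,3)→{1,3,5}; (2,6)→{5,6}. Safe: 2, 4. Place at column 2.
Row 4: attacked by (1,3)→{3,6}; (2,6)→{4,6}; (3,2)→{1,2,3}. Safe: 5. Place at column 5.
Row 5: attacked by (1,3)→{3}; (2,6)→{3,6}; (3,2)→{2,4}; (4,5)→{4,5,6}. Safe: 1. Place at column 1.
Row 6: attacked by (1,3)→{3}; (2,6)→{2,6}; (3,2)→{2,5}; (4,5)→{3,5}; (5,1)→{1,2}. Safe: 4. Place at column 4.
Columns [3, 6, 2, 5, 1, 4], r−c [-2, -4, 1, -1, 4, 2], r+c [4, 8, 5, 9, 6, 10] are all distinct, so no two queens attack.

(1,3) (2,6) (3,2) (4,5) (5,1) (6,4)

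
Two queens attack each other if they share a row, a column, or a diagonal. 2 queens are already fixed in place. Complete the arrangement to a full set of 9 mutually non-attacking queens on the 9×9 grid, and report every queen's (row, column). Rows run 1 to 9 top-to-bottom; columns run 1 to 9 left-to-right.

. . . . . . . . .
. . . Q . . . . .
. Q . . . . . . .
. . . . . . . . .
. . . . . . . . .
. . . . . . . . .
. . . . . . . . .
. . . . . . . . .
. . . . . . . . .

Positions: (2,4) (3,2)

(1,9) (2,4) (3,2) (4,7) (5,3) (6,6) (7,8) (8,1) (9,5)

Row 1: attacked by (2,4)→{3,4,5}; (3,2)→{2,4}. Safe: 1, 6, 7, 8, 9. Place at column 9.
Row 4: attacked by (1,9)→{6,9}; (2,4)→{2,4,6}; (3,2)→{1,2,3}. Safe: 5, 7, 8. Place at column 7.
Row 5: attacked by (1,9)→{5,9}; (2,4)→{1,4,7}; (3,2)→{2,4}; (4,7)→{6,7,8}. Safe: 3. Place at column 3.
Row 6: attacked by (1,9)→{4,9}; (2,4)→{4,8}; (3,2)→{2,5}; (4,7)→{5,7,9}; (5,3)→{2,3,4}. Safe: 1, 6. Place at column 6.
Row 7: attacked by (1,9)→{3,9}; (2,4)→{4,9}; (3,2)→{2,6}; (4,7)→{4,7}; (5,3)→{1,3,5}; (6,6)→{5,6,7}. Safe: 8. Place at column 8.
Row 8: attacked by (1,9)→{2,9}; (2,4)→{4}; (3,2)→{2,7}; (4,7)→{3,7}; (5,3)→{3,6}; (6,6)→{4,6,8}; (7,8)→{7,8,9}. Safe: 1, 5. Place at column 1.
Row 9: attacked by (1,9)→{1,9}; (2,4)→{4}; (3,2)→{2,8}; (4,7)→{2,7}; (5,3)→{3,7}; (6,6)→{3,6,9}; (7,8)→{6,8}; (8,1)→{1,2}. Safe: 5. Place at column 5.
Columns [9, 4, 2, 7, 3, 6, 8, 1, 5], r−c [-8, -2, 1, -3, 2, 0, -1, 7, 4], r+c [10, 6, 5, 11, 8, 12, 15, 9, 14] are all distinct, so no two queens attack.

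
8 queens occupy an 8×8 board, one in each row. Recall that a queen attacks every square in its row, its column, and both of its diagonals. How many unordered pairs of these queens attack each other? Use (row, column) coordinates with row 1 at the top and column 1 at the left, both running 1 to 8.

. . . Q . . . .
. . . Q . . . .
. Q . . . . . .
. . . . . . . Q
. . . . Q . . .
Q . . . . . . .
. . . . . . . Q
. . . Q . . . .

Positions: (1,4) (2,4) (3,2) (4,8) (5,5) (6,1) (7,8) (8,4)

Same column: (1,4)–(2,4) (column 4); (1,4)–(8,4) (column 4); (2,4)–(8,4) (column 4); (4,8)–(7,8) (column 8).
Same diagonal: (1,4)–(3,2) (|1−3| = |4−2| = 2); (4,8)–(8,4) (|4−8| = |8−4| = 4).
Total attacking pairs: 6.

6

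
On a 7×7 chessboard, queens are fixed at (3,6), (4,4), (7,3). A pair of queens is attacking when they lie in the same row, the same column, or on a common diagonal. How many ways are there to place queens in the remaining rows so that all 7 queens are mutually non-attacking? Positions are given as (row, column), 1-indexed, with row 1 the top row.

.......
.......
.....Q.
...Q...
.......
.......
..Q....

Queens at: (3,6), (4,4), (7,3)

Branch on row 1: col 2 → 0; col 5 → 1.
Sum: 0 + 1 = 1.

1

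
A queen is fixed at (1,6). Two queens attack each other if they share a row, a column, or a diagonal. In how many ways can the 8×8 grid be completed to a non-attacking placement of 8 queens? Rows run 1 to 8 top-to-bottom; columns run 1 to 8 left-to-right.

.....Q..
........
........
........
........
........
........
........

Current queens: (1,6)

Branch on row 2: col 1 → 1; col 2 → 2; col 3 → 8; col 4 → 4; col 8 → 1.
Sum: 1 + 2 + 8 + 4 + 1 = 16.

16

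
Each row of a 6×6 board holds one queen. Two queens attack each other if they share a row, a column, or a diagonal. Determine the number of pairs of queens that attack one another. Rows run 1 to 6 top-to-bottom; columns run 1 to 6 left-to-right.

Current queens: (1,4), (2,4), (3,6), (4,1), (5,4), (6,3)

Same column: (1,4)–(2,4) (column 4); (1,4)–(5,4) (column 4); (2,4)–(5,4) (column 4).
Same diagonal: (1,4)–(3,6) (|1−3| = |4−6| = 2); (1,4)–(4,1) (|1−4| = |4−1| = 3); (3,6)–(5,4) (|3−5| = |6−4| = 2); (3,6)–(6,3) (|3−6| = |6−3| = 3); (4,1)–(6,3) (|4−6| = |1−3| = 2); (5,4)–(6,3) (|5−6| = |4−3| = 1).
Total attacking pairs: 9.

9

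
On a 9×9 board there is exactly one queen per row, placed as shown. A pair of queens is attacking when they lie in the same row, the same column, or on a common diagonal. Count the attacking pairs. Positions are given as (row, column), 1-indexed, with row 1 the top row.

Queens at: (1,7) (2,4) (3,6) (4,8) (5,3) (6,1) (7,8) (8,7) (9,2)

4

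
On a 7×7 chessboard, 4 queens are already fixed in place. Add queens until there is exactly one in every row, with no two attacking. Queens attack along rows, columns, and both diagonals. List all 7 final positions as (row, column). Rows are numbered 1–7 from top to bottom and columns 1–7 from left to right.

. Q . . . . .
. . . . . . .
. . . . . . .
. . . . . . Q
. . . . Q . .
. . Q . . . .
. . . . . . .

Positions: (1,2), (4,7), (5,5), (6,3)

(1,2) (2,4) (3,1) (4,7) (5,5) (6,3) (7,6)

Row 2: attacked by (1,2)→{1,2,3}; (4,7)→{5,7}; (5,5)→{2,5}; (6,3)→{3,7}. Safe: 4, 6. Place at column 4.
Row 3: attacked by (1,2)→{2,4}; (2,4)→{3,4,5}; (4,7)→{6,7}; (5,5)→{3,5,7}; (6,3)→{3,6}. Safe: 1. Place at column 1.
Row 7: attacked by (1,2)→{2}; (2,4)→{4}; (3,1)→{1,5}; (4,7)→{4,7}; (5,5)→{3,5,7}; (6,3)→{2,3,4}. Safe: 6. Place at column 6.
Columns [2, 4, 1, 7, 5, 3, 6], r−c [-1, -2, 2, -3, 0, 3, 1], r+c [3, 6, 4, 11, 10, 9, 13] are all distinct, so no two queens attack.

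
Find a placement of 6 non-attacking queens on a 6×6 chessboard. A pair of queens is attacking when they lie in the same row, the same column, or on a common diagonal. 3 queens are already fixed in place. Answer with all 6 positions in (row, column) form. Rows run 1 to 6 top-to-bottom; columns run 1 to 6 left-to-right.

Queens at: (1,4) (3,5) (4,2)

(1,4) (2,1) (3,5) (4,2) (5,6) (6,3)

Row 2: attacked by (1,4)→{3,4,5}; (3,5)→{4,5,6}; (4,2)→{2,4}. Safe: 1. Place at column 1.
Row 5: attacked by (1,4)→{4}; (2,1)→{1,4}; (3,5)→{3,5}; (4,2)→{1,2,3}. Safe: 6. Place at column 6.
Row 6: attacked by (1,4)→{4}; (2,1)→{1,5}; (3,5)→{2,5}; (4,2)→{2,4}; (5,6)→{5,6}. Safe: 3. Place at column 3.
Columns [4, 1, 5, 2, 6, 3], r−c [-3, 1, -2, 2, -1, 3], r+c [5, 3, 8, 6, 11, 9] are all distinct, so no two queens attack.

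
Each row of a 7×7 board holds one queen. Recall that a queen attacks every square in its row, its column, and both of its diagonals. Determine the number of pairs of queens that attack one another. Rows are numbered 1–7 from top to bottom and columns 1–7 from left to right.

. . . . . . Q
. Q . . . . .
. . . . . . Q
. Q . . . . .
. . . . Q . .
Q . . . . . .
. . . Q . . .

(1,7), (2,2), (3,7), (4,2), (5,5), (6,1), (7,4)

4

Same column: (1,7)–(3,7) (column 7); (2,2)–(4,2) (column 2).
Same diagonal: (2,2)–(5,5) (|2−5| = |2−5| = 3); (3,7)–(5,5) (|3−5| = |7−5| = 2).
Total attacking pairs: 4.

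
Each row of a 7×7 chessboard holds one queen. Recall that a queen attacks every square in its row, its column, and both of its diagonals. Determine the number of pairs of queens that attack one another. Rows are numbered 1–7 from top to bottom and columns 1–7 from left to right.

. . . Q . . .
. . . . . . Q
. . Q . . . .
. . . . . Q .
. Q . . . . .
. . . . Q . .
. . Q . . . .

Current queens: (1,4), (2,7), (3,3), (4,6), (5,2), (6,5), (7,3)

Same column: (3,3)–(7,3) (column 3).
Same diagonal: (4,6)–(7,3) (|4−7| = |6−3| = 3).
Total attacking pairs: 2.

2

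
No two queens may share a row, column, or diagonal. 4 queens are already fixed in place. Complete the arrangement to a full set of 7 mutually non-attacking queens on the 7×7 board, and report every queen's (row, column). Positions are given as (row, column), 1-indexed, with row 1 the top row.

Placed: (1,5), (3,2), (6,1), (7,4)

(1,5) (2,7) (3,2) (4,6) (5,3) (6,1) (7,4)

Row 2: attacked by (1,5)→{4,5,6}; (3,2)→{1,2,3}; (6,1)→{1,5}; (7,4)→{4}. Safe: 7. Place at column 7.
Row 4: attacked by (1,5)→{2,5}; (2,7)→{5,7}; (3,2)→{1,2,3}; (6,1)→{1,3}; (7,4)→{1,4,7}. Safe: 6. Place at column 6.
Row 5: attacked by (1,5)→{1,5}; (2,7)→{4,7}; (3,2)→{2,4}; (4,6)→{5,6,7}; (6,1)→{1,2}; (7,4)→{2,4,6}. Safe: 3. Place at column 3.
Columns [5, 7, 2, 6, 3, 1, 4], r−c [-4, -5, 1, -2, 2, 5, 3], r+c [6, 9, 5, 10, 8, 7, 11] are all distinct, so no two queens attack.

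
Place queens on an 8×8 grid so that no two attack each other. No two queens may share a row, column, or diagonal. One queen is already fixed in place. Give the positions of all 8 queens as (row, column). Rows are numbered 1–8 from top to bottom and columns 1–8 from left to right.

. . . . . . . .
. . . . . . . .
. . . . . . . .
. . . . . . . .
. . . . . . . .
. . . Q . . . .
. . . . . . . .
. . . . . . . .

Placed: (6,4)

(1,3) (2,7) (3,2) (4,8) (5,6) (6,4) (7,1) (8,5)

Row 1: attacked by (6,4)→{4}. Safe: 1, 2, 3, 5, 6, 7, 8. Place at column 3.
Row 2: attacked by (1,3)→{2,3,4}; (6,4)→{4,8}. Safe: 1, 5, 6, 7. Place at column 7.
Row 3: attacked by (1,3)→{1,3,5}; (2,7)→{6,7,8}; (6,4)→{1,4,7}. Safe: 2. Place at column 2.
Row 4: attacked by (1,3)→{3,6}; (2,7)→{5,7}; (3,2)→{1,2,3}; (6,4)→{2,4,6}. Safe: 8. Place at column 8.
Row 5: attacked by (1,3)→{3,7}; (2,7)→{4,7}; (3,2)→{2,4}; (4,8)→{7,8}; (6,4)→{3,4,5}. Safe: 1, 6. Place at column 6.
Row 7: attacked by (1,3)→{3}; (2,7)→{2,7}; (3,2)→{2,6}; (4,8)→{5,8}; (5,6)→{4,6,8}; (6,4)→{3,4,5}. Safe: 1. Place at column 1.
Row 8: attacked by (1,3)→{3}; (2,7)→{1,7}; (3,2)→{2,7}; (4,8)→{4,8}; (5,6)→{3,6}; (6,4)→{2,4,6}; (7,1)→{1,2}. Safe: 5. Place at column 5.
Columns [3, 7, 2, 8, 6, 4, 1, 5], r−c [-2, -5, 1, -4, -1, 2, 6, 3], r+c [4, 9, 5, 12, 11, 10, 8, 13] are all distinct, so no two queens attack.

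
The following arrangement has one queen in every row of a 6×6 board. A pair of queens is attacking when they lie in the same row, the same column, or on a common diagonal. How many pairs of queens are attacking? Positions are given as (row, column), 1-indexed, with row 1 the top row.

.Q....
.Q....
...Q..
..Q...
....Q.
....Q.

6

Same column: (1,2)–(2,2) (column 2); (5,5)–(6,5) (column 5).
Same diagonal: (1,2)–(3,4) (|1−3| = |2−4| = 2); (2,2)–(5,5) (|2−5| = |2−5| = 3); (3,4)–(4,3) (|3−4| = |4−3| = 1); (4,3)–(6,5) (|4−6| = |3−5| = 2).
Total attacking pairs: 6.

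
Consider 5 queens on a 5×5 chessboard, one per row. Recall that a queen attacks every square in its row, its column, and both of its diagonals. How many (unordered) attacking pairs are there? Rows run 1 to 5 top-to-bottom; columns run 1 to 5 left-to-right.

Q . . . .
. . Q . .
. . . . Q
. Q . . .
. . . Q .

0

All columns are distinct and no two queens satisfy |Δrow| = |Δcol|, so no pair attacks.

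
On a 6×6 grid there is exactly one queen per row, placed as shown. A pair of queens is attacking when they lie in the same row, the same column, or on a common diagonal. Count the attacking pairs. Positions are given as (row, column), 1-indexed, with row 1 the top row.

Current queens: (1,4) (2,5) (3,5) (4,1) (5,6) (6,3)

4

Same column: (2,5)–(3,5) (column 5).
Same diagonal: (1,4)–(2,5) (|1−2| = |4−5| = 1); (1,4)–(4,1) (|1−4| = |4−1| = 3); (4,1)–(6,3) (|4−6| = |1−3| = 2).
Total attacking pairs: 4.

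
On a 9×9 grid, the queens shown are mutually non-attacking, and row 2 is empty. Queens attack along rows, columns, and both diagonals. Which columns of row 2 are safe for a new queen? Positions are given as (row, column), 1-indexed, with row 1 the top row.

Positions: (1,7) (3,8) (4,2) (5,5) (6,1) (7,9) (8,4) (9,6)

columns 3

(1,7) attacks row 2 at column 7 and diagonals 6, 8.
(3,8) attacks row 2 at column 8 and diagonals 7, 9.
(4,2) attacks row 2 at column 2 and diagonals 4.
(5,5) attacks row 2 at column 5 and diagonals 2, 8.
(6,1) attacks row 2 at column 1 and diagonals 5.
(7,9) attacks row 2 at column 9 and diagonals 4.
(8,4) attacks row 2 at column 4.
(9,6) attacks row 2 at column 6.
Attacked columns: {1, 2, 4, 5, 6, 7, 8, 9}. Safe: {3}.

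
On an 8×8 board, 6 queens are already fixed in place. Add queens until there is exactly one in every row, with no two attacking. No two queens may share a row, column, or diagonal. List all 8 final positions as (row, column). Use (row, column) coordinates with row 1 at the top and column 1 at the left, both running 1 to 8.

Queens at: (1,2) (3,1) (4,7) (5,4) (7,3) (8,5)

Row 2: attacked by (1,2)→{1,2,3}; (3,1)→{1,2}; (4,7)→{5,7}; (5,4)→{1,4,7}; (7,3)→{3,8}; (8,5)→{5}. Safe: 6. Place at column 6.
Row 6: attacked by (1,2)→{2,7}; (2,6)→{2,6}; (3,1)→{1,4}; (4,7)→{5,7}; (5,4)→{3,4,5}; (7,3)→{2,3,4}; (8,5)→{3,5,7}. Safe: 8. Place at column 8.
Columns [2, 6, 1, 7, 4, 8, 3, 5], r−c [-1, -4, 2, -3, 1, -2, 4, 3], r+c [3, 8, 4, 11, 9, 14, 10, 13] are all distinct, so no two queens attack.

(1,2) (2,6) (3,1) (4,7) (5,4) (6,8) (7,3) (8,5)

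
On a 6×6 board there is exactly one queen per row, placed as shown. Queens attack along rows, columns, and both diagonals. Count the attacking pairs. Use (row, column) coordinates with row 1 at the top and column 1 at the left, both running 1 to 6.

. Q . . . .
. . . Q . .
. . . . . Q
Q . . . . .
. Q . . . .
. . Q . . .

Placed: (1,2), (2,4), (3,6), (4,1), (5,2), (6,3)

Same column: (1,2)–(5,2) (column 2).
Same diagonal: (3,6)–(6,3) (|3−6| = |6−3| = 3); (4,1)–(5,2) (|4−5| = |1−2| = 1); (4,1)–(6,3) (|4−6| = |1−3| = 2); (5,2)–(6,3) (|5−6| = |2−3| = 1).
Total attacking pairs: 5.

5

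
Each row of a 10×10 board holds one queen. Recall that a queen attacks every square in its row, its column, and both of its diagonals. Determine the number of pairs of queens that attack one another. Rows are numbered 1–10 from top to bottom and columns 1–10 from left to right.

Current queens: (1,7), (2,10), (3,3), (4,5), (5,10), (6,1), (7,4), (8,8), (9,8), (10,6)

Same column: (2,10)–(5,10) (column 10); (8,8)–(9,8) (column 8).
Same diagonal: (3,3)–(8,8) (|3−8| = |3−8| = 5); (8,8)–(10,6) (|8−10| = |8−6| = 2).
Total attacking pairs: 4.

4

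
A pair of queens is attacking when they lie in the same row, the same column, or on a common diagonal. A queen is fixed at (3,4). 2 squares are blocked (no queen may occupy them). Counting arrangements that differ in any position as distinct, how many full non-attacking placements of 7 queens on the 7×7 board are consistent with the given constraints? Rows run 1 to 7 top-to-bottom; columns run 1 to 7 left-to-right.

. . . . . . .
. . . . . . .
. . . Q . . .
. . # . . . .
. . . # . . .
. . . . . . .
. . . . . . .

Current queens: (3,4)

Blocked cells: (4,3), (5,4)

Branch on row 1: col 1 → 1; col 3 → 1; col 5 → 1; col 7 → 1.
Sum: 1 + 1 + 1 + 1 = 4.

4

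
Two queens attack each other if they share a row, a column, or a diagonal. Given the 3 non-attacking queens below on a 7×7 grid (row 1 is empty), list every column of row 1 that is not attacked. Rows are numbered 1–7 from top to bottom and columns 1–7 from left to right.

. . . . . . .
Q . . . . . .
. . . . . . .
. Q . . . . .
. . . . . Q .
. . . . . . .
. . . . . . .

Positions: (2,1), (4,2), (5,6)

columns 3, 4, 7

(2,1) attacks row 1 at column 1 and diagonals 2.
(4,2) attacks row 1 at column 2 and diagonals 5.
(5,6) attacks row 1 at column 6 and diagonals 2.
Attacked columns: {1, 2, 5, 6}. Safe: {3, 4, 7}.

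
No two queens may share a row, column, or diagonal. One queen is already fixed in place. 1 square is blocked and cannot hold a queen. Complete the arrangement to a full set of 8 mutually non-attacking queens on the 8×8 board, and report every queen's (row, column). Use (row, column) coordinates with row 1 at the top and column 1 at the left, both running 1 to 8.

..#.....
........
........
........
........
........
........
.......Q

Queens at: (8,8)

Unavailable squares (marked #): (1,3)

(1,6) (2,4) (3,7) (4,1) (5,3) (6,5) (7,2) (8,8)

Row 1: attacked by (8,8)→{1,8}. Blocked: 3. Safe: 2, 4, 5, 6, 7. Place at column 6.
Row 2: attacked by (1,6)→{5,6,7}; (8,8)→{2,8}. Safe: 1, 3, 4. Place at column 4.
Row 3: attacked by (1,6)→{4,6,8}; (2,4)→{3,4,5}; (8,8)→{3,8}. Safe: 1, 2, 7. Place at column 7.
Row 4: attacked by (1,6)→{3,6}; (2,4)→{2,4,6}; (3,7)→{6,7,8}; (8,8)→{4,8}. Safe: 1, 5. Place at column 1.
Row 5: attacked by (1,6)→{2,6}; (2,4)→{1,4,7}; (3,7)→{5,7}; (4,1)→{1,2}; (8,8)→{5,8}. Safe: 3. Place at column 3.
Row 6: attacked by (1,6)→{1,6}; (2,4)→{4,8}; (3,7)→{4,7}; (4,1)→{1,3}; (5,3)→{2,3,4}; (8,8)→{6,8}. Safe: 5. Place at column 5.
Row 7: attacked by (1,6)→{6}; (2,4)→{4}; (3,7)→{3,7}; (4,1)→{1,4}; (5,3)→{1,3,5}; (6,5)→{4,5,6}; (8,8)→{7,8}. Safe: 2. Place at column 2.
Columns [6, 4, 7, 1, 3, 5, 2, 8], r−c [-5, -2, -4, 3, 2, 1, 5, 0], r+c [7, 6, 10, 5, 8, 11, 9, 16] are all distinct, so no two queens attack.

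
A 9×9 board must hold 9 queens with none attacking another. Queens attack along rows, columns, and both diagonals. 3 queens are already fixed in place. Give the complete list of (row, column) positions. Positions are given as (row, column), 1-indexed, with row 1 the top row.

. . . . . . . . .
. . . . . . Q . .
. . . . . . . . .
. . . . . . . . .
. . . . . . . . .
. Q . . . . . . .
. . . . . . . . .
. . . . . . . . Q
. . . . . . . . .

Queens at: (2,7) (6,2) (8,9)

Row 1: attacked by (2,7)→{6,7,8}; (6,2)→{2,7}; (8,9)→{2,9}. Safe: 1, 3, 4, 5. Place at column 5.
Row 3: attacked by (1,5)→{3,5,7}; (2,7)→{6,7,8}; (6,2)→{2,5}; (8,9)→{4,9}. Safe: 1. Place at column 1.
Row 4: attacked by (1,5)→{2,5,8}; (2,7)→{5,7,9}; (3,1)→{1,2}; (6,2)→{2,4}; (8,9)→{5,9}. Safe: 3, 6. Place at column 6.
Row 5: attacked by (1,5)→{1,5,9}; (2,7)→{4,7}; (3,1)→{1,3}; (4,6)→{5,6,7}; (6,2)→{1,2,3}; (8,9)→{6,9}. Safe: 8. Place at column 8.
Row 7: attacked by (1,5)→{5}; (2,7)→{2,7}; (3,1)→{1,5}; (4,6)→{3,6,9}; (5,8)→{6,8}; (6,2)→{1,2,3}; (8,9)→{8,9}. Safe: 4. Place at column 4.
Row 9: attacked by (1,5)→{5}; (2,7)→{7}; (3,1)→{1,7}; (4,6)→{1,6}; (5,8)→{4,8}; (6,2)→{2,5}; (7,4)→{2,4,6}; (8,9)→{8,9}. Safe: 3. Place at column 3.
Columns [5, 7, 1, 6, 8, 2, 4, 9, 3], r−c [-4, -5, 2, -2, -3, 4, 3, -1, 6], r+c [6, 9, 4, 10, 13, 8, 11, 17, 12] are all distinct, so no two queens attack.

(1,5) (2,7) (3,1) (4,6) (5,8) (6,2) (7,4) (8,9) (9,3)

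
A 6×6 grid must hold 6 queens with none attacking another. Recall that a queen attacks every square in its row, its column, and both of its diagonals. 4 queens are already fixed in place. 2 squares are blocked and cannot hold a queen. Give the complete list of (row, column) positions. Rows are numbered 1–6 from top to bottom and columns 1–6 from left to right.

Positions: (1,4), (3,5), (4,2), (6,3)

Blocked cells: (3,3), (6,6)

(1,4) (2,1) (3,5) (4,2) (5,6) (6,3)

Row 2: attacked by (1,4)→{3,4,5}; (3,5)→{4,5,6}; (4,2)→{2,4}; (6,3)→{3}. Safe: 1. Place at column 1.
Row 5: attacked by (1,4)→{4}; (2,1)→{1,4}; (3,5)→{3,5}; (4,2)→{1,2,3}; (6,3)→{2,3,4}. Safe: 6. Place at column 6.
Columns [4, 1, 5, 2, 6, 3], r−c [-3, 1, -2, 2, -1, 3], r+c [5, 3, 8, 6, 11, 9] are all distinct, so no two queens attack.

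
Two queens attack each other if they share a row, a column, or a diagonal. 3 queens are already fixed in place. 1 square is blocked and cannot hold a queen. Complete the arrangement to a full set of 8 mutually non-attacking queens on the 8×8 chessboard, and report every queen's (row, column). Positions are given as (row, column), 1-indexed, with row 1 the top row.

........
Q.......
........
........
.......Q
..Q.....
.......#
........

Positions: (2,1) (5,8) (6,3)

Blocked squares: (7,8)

(1,6) (2,1) (3,5) (4,2) (5,8) (6,3) (7,7) (8,4)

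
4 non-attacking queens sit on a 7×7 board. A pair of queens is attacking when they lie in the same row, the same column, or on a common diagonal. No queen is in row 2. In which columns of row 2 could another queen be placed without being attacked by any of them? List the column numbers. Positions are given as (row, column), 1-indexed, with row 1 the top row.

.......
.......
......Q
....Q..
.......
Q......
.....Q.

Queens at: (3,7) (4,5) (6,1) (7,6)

columns 2, 4

(3,7) attacks row 2 at column 7 and diagonals 6.
(4,5) attacks row 2 at column 5 and diagonals 3, 7.
(6,1) attacks row 2 at column 1 and diagonals 5.
(7,6) attacks row 2 at column 6 and diagonals 1.
Attacked columns: {1, 3, 5, 6, 7}. Safe: {2, 4}.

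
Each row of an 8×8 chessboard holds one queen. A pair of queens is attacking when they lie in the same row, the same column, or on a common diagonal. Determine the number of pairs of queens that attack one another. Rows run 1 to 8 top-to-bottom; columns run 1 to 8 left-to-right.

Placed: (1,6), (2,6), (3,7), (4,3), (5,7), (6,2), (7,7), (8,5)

7

Same column: (1,6)–(2,6) (column 6); (3,7)–(5,7) (column 7); (3,7)–(7,7) (column 7); (5,7)–(7,7) (column 7).
Same diagonal: (1,6)–(4,3) (|1−4| = |6−3| = 3); (2,6)–(3,7) (|2−3| = |6−7| = 1); (2,6)–(6,2) (|2−6| = |6−2| = 4).
Total attacking pairs: 7.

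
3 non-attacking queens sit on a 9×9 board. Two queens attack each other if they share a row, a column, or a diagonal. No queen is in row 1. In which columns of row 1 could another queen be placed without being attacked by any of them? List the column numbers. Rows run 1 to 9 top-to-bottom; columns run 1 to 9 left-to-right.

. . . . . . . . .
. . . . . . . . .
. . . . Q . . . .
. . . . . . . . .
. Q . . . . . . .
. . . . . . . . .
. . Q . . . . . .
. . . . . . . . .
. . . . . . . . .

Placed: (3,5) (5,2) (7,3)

(3,5) attacks row 1 at column 5 and diagonals 3, 7.
(5,2) attacks row 1 at column 2 and diagonals 6.
(7,3) attacks row 1 at column 3 and diagonals 9.
Attacked columns: {2, 3, 5, 6, 7, 9}. Safe: {1, 4, 8}.

columns 1, 4, 8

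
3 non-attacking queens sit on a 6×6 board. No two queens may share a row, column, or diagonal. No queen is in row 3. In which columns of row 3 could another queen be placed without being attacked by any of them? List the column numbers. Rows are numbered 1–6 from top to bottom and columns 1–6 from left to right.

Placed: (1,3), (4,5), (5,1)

columns 2

(1,3) attacks row 3 at column 3 and diagonals 1, 5.
(4,5) attacks row 3 at column 5 and diagonals 4, 6.
(5,1) attacks row 3 at column 1 and diagonals 3.
Attacked columns: {1, 3, 4, 5, 6}. Safe: {2}.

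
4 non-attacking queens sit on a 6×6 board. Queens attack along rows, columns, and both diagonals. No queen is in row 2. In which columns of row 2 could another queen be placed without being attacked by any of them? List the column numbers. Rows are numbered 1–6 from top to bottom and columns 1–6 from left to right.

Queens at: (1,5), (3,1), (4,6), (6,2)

(1,5) attacks row 2 at column 5 and diagonals 4, 6.
(3,1) attacks row 2 at column 1 and diagonals 2.
(4,6) attacks row 2 at column 6 and diagonals 4.
(6,2) attacks row 2 at column 2 and diagonals 6.
Attacked columns: {1, 2, 4, 5, 6}. Safe: {3}.

columns 3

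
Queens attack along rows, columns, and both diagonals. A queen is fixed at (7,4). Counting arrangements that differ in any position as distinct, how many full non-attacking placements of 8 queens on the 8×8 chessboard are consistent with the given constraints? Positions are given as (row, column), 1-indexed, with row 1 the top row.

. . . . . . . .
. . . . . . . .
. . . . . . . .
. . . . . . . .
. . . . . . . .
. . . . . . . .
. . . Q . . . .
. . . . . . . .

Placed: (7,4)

8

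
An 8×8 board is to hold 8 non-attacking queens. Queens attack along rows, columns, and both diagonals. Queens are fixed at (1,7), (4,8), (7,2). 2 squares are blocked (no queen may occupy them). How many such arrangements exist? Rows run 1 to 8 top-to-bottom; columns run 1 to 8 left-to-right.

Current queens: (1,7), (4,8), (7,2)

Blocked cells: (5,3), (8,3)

Branch on row 2: col 1 → 1; col 3 → 0; col 4 → 0; col 5 → 0.
Sum: 1 + 0 + 0 + 0 = 1.

1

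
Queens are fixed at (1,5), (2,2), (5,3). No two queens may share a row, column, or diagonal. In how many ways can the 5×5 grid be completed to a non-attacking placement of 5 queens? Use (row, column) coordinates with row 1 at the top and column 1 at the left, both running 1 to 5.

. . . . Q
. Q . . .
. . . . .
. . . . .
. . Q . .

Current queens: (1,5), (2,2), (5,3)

1

Branch on row 3: col 4 → 1.
Sum: 1 = 1.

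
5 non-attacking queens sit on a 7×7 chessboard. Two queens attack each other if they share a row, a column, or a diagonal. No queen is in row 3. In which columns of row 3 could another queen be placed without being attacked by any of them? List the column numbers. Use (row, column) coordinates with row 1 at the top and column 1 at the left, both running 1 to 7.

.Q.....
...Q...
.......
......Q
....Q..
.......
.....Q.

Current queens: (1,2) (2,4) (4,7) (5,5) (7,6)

columns 1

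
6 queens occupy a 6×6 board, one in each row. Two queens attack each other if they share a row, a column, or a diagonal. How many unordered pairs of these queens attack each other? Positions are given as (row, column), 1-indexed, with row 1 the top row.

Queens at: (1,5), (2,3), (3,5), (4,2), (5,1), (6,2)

7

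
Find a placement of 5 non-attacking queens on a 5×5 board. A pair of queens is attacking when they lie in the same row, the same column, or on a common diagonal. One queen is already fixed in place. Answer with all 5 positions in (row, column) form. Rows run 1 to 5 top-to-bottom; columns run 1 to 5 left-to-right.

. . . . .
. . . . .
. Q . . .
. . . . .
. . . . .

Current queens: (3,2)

Row 1: attacked by (3,2)→{2,4}. Safe: 1, 3, 5. Place at column 3.
Row 2: attacked by (1,3)→{2,3,4}; (3,2)→{1,2,3}. Safe: 5. Place at column 5.
Row 4: attacked by (1,3)→{3}; (2,5)→{3,5}; (3,2)→{1,2,3}. Safe: 4. Place at column 4.
Row 5: attacked by (1,3)→{3}; (2,5)→{2,5}; (3,2)→{2,4}; (4,4)→{3,4,5}. Safe: 1. Place at column 1.
Columns [3, 5, 2, 4, 1], r−c [-2, -3, 1, 0, 4], r+c [4, 7, 5, 8, 6] are all distinct, so no two queens attack.

(1,3) (2,5) (3,2) (4,4) (5,1)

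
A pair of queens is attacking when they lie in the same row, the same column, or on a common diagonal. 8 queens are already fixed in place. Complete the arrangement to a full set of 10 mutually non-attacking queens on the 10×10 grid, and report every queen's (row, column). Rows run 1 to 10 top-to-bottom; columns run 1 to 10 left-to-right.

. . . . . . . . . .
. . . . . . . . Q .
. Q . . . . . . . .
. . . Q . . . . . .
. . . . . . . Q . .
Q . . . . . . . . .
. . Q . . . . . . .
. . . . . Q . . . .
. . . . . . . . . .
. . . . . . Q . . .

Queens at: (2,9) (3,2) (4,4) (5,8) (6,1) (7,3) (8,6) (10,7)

(1,5) (2,9) (3,2) (4,4) (5,8) (6,1) (7,3) (8,6) (9,10) (10,7)

Row 1: attacked by (2,9)→{8,9,10}; (3,2)→{2,4}; (4,4)→{1,4,7}; (5,8)→{4,8}; (6,1)→{1,6}; (7,3)→{3,9}; (8,6)→{6}; (10,7)→{7}. Safe: 5. Place at column 5.
Row 9: attacked by (1,5)→{5}; (2,9)→{2,9}; (3,2)→{2,8}; (4,4)→{4,9}; (5,8)→{4,8}; (6,1)→{1,4}; (7,3)→{1,3,5}; (8,6)→{5,6,7}; (10,7)→{6,7,8}. Safe: 10. Place at column 10.
Columns [5, 9, 2, 4, 8, 1, 3, 6, 10, 7], r−c [-4, -7, 1, 0, -3, 5, 4, 2, -1, 3], r+c [6, 11, 5, 8, 13, 7, 10, 14, 19, 17] are all distinct, so no two queens attack.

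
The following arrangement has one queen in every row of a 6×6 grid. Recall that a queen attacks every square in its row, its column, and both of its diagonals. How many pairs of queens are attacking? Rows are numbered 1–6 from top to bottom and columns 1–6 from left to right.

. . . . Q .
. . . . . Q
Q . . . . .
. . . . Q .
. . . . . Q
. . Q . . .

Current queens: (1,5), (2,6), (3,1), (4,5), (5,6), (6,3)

Same column: (1,5)–(4,5) (column 5); (2,6)–(5,6) (column 6).
Same diagonal: (1,5)–(2,6) (|1−2| = |5−6| = 1); (4,5)–(5,6) (|4−5| = |5−6| = 1); (4,5)–(6,3) (|4−6| = |5−3| = 2).
Total attacking pairs: 5.

5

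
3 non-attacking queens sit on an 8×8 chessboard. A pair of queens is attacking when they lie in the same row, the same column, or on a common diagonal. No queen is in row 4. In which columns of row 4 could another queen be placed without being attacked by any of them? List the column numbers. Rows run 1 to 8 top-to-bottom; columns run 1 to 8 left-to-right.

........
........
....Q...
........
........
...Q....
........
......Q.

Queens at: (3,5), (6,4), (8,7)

columns 1, 8

(3,5) attacks row 4 at column 5 and diagonals 4, 6.
(6,4) attacks row 4 at column 4 and diagonals 2, 6.
(8,7) attacks row 4 at column 7 and diagonals 3.
Attacked columns: {2, 3, 4, 5, 6, 7}. Safe: {1, 8}.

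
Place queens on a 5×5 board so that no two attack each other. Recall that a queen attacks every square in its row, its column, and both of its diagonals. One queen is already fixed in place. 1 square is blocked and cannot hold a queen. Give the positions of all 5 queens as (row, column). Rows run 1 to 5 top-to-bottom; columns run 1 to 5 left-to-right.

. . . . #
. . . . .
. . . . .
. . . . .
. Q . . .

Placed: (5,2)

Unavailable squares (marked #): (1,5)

(1,4) (2,1) (3,3) (4,5) (5,2)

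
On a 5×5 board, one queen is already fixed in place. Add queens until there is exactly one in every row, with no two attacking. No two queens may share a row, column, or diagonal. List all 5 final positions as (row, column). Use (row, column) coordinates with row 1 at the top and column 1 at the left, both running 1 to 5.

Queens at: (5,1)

(1,3) (2,5) (3,2) (4,4) (5,1)

Row 1: attacked by (5,1)→{1,5}. Safe: 2, 3, 4. Place at column 3.
Row 2: attacked by (1,3)→{2,3,4}; (5,1)→{1,4}. Safe: 5. Place at column 5.
Row 3: attacked by (1,3)→{1,3,5}; (2,5)→{4,5}; (5,1)→{1,3}. Safe: 2. Place at column 2.
Row 4: attacked by (1,3)→{3}; (2,5)→{3,5}; (3,2)→{1,2,3}; (5,1)→{1,2}. Safe: 4. Place at column 4.
Columns [3, 5, 2, 4, 1], r−c [-2, -3, 1, 0, 4], r+c [4, 7, 5, 8, 6] are all distinct, so no two queens attack.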